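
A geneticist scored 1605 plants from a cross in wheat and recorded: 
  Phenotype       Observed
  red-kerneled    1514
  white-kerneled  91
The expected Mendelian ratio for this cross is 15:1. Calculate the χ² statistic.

0.922

Expected counts for N = 1605 under a 15:1 ratio (total parts = 16):
  red-kerneled: 1605 × 15/16 = 1504.6875
  white-kerneled: 1605 × 1/16 = 100.3125
χ² = Σ (O − E)² / E
  red-kerneled: (1514 − 1504.6875)² / 1504.6875 = 0.0576
  white-kerneled: (91 − 100.3125)² / 100.3125 = 0.8645
χ² = 0.0576 + 0.8645 = 0.9221 ≈ 0.922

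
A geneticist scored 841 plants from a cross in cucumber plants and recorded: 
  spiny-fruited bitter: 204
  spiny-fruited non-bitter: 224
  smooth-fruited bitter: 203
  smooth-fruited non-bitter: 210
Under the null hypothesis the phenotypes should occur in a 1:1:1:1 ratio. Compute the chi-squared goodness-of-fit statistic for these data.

1.335

The 1:1:1:1 ratio has 4 parts, so with N = 841 the expected counts are:
  spiny-fruited bitter: 841 × 1/4 = 210.25
  spiny-fruited non-bitter: 841 × 1/4 = 210.25
  smooth-fruited bitter: 841 × 1/4 = 210.25
  smooth-fruited non-bitter: 841 × 1/4 = 210.25
χ² = Σ (O − E)² / E
  spiny-fruited bitter: (204 − 210.25)² / 210.25 = 0.1858
  spiny-fruited non-bitter: (224 − 210.25)² / 210.25 = 0.8992
  smooth-fruited bitter: (203 − 210.25)² / 210.25 = 0.2500
  smooth-fruited non-bitter: (210 − 210.25)² / 210.25 = 0.0003
χ² = 0.1858 + 0.8992 + 0.2500 + 0.0003 = 1.3353 ≈ 1.335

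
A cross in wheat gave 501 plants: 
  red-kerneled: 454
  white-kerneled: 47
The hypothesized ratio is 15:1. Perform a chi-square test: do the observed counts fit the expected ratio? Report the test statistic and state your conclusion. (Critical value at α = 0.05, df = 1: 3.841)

8.383; not consistent

Expected counts for N = 501 under a 15:1 ratio (total parts = 16):
  red-kerneled: 501 × 15/16 = 469.6875
  white-kerneled: 501 × 1/16 = 31.3125
χ² = Σ (O − E)² / E
  red-kerneled: (454 − 469.6875)² / 469.6875 = 0.5240
  white-kerneled: (47 − 31.3125)² / 31.3125 = 7.8594
χ² = 0.5240 + 7.8594 = 8.3834 ≈ 8.383
Degrees of freedom = 2 − 1 = 1; critical value at α = 0.05 is 3.841.
Since 8.383 > 3.841, we reject the null hypothesis — the data do not fit the 15:1 ratio.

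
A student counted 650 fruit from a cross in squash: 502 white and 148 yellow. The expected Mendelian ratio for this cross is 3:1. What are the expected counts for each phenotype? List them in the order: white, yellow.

Expected counts for N = 650 under a 3:1 ratio (total parts = 4):
  white: 650 × 3/4 = 487.5
  yellow: 650 × 1/4 = 162.5

487.5, 162.5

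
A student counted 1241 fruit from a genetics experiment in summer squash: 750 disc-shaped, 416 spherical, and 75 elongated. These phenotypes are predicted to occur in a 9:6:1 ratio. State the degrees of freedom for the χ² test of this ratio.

A goodness-of-fit test with 3 phenotype classes has df = 3 − 1 = 2.

2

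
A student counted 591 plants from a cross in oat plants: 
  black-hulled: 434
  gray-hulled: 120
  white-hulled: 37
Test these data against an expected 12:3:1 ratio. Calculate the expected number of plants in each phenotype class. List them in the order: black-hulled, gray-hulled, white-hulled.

443.25, 110.8125, 36.9375

The 12:3:1 ratio has 16 parts, so with N = 591 the expected counts are:
  black-hulled: 591 × 12/16 = 443.25
  gray-hulled: 591 × 3/16 = 110.8125
  white-hulled: 591 × 1/16 = 36.9375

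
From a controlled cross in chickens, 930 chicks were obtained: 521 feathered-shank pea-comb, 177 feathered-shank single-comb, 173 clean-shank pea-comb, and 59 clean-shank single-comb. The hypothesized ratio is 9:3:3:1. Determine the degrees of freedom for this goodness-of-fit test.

A goodness-of-fit test with 4 phenotype classes has df = 4 − 1 = 3.

3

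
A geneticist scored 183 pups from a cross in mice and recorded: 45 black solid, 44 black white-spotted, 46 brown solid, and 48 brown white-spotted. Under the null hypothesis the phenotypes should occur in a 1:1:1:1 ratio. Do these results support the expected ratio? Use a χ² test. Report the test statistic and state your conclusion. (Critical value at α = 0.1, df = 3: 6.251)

0.191; consistent

Under the 1:1:1:1 hypothesis (Σ ratio = 4, N = 183):
  black solid: 183 × 1/4 = 45.75
  black white-spotted: 183 × 1/4 = 45.75
  brown solid: 183 × 1/4 = 45.75
  brown white-spotted: 183 × 1/4 = 45.75
χ² = Σ (O − E)² / E
  black solid: (45 − 45.75)² / 45.75 = 0.0123
  black white-spotted: (44 − 45.75)² / 45.75 = 0.0669
  brown solid: (46 − 45.75)² / 45.75 = 0.0014
  brown white-spotted: (48 − 45.75)² / 45.75 = 0.1107
χ² = 0.0123 + 0.0669 + 0.0014 + 0.1107 = 0.1913 ≈ 0.191
Degrees of freedom = 4 − 1 = 3; critical value at α = 0.1 is 6.251.
Since 0.191 < 6.251, we fail to reject the null hypothesis — the data are consistent with the 1:1:1:1 ratio.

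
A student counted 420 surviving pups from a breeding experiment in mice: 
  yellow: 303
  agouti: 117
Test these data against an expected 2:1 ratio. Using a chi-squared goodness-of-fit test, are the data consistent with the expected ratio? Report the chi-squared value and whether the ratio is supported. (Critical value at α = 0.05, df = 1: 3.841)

Total ratio parts = 3. Expected numbers out of 420:
  yellow: 420 × 2/3 = 280
  agouti: 420 × 1/3 = 140
χ² = Σ (O − E)² / E
  yellow: (303 − 280)² / 280 = 1.8893
  agouti: (117 − 140)² / 140 = 3.7786
χ² = 1.8893 + 3.7786 = 5.6679 ≈ 5.668
Degrees of freedom = 2 − 1 = 1; critical value at α = 0.05 is 3.841.
Since 5.668 > 3.841, we reject the null hypothesis — the data do not fit the 2:1 ratio.

5.668; not consistent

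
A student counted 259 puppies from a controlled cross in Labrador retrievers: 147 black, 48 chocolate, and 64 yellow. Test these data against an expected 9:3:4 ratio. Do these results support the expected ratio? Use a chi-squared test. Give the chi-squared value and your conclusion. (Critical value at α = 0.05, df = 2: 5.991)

0.027; consistent

The 9:3:4 ratio has 16 parts, so with N = 259 the expected counts are:
  black: 259 × 9/16 = 145.6875
  chocolate: 259 × 3/16 = 48.5625
  yellow: 259 × 4/16 = 64.75
χ² = Σ (O − E)² / E
  black: (147 − 145.6875)² / 145.6875 = 0.0118
  chocolate: (48 − 48.5625)² / 48.5625 = 0.0065
  yellow: (64 − 64.75)² / 64.75 = 0.0087
χ² = 0.0118 + 0.0065 + 0.0087 = 0.027
Degrees of freedom = 3 − 1 = 2; critical value at α = 0.05 is 5.991.
Since 0.027 < 5.991, we fail to reject the null hypothesis — the data are consistent with the 9:3:4 ratio.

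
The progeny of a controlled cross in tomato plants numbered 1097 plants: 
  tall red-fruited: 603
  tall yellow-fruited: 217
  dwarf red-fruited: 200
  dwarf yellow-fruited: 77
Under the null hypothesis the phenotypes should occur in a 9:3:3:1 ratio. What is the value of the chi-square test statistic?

Total ratio parts = 16. Expected numbers out of 1097:
  tall red-fruited: 1097 × 9/16 = 617.0625
  tall yellow-fruited: 1097 × 3/16 = 205.6875
  dwarf red-fruited: 1097 × 3/16 = 205.6875
  dwarf yellow-fruited: 1097 × 1/16 = 68.5625
χ² = Σ (O − E)² / E
  tall red-fruited: (603 − 617.0625)² / 617.0625 = 0.3205
  tall yellow-fruited: (217 − 205.6875)² / 205.6875 = 0.6222
  dwarf red-fruited: (200 − 205.6875)² / 205.6875 = 0.1573
  dwarf yellow-fruited: (77 − 68.5625)² / 68.5625 = 1.0383
χ² = 0.3205 + 0.6222 + 0.1573 + 1.0383 = 2.1383 ≈ 2.138

2.138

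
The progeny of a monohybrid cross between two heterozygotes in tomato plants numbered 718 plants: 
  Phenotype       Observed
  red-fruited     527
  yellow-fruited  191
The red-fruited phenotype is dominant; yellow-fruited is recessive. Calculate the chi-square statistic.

0.982

For a monohybrid cross between heterozygotes with complete dominance, the expected phenotypic ratio is 3:1.
The 3:1 ratio has 4 parts, so with N = 718 the expected counts are:
  red-fruited: 718 × 3/4 = 538.5
  yellow-fruited: 718 × 1/4 = 179.5
χ² = Σ (O − E)² / E
  red-fruited: (527 − 538.5)² / 538.5 = 0.2456
  yellow-fruited: (191 − 179.5)² / 179.5 = 0.7368
χ² = 0.2456 + 0.7368 = 0.9824 ≈ 0.982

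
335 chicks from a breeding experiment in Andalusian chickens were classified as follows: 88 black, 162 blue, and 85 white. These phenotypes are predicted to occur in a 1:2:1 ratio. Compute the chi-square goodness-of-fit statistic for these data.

0.415

Expected counts for N = 335 under a 1:2:1 ratio (total parts = 4):
  black: 335 × 1/4 = 83.75
  blue: 335 × 2/4 = 167.5
  white: 335 × 1/4 = 83.75
χ² = Σ (O − E)² / E
  black: (88 − 83.75)² / 83.75 = 0.2157
  blue: (162 − 167.5)² / 167.5 = 0.1806
  white: (85 − 83.75)² / 83.75 = 0.0187
χ² = 0.2157 + 0.1806 + 0.0187 = 0.415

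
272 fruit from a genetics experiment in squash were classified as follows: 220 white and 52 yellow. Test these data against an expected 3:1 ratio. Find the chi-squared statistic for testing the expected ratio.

Total ratio parts = 4. Expected numbers out of 272:
  white: 272 × 3/4 = 204
  yellow: 272 × 1/4 = 68
χ² = Σ (O − E)² / E
  white: (220 − 204)² / 204 = 1.2549
  yellow: (52 − 68)² / 68 = 3.7647
χ² = 1.2549 + 3.7647 = 5.0196 ≈ 5.020

5.020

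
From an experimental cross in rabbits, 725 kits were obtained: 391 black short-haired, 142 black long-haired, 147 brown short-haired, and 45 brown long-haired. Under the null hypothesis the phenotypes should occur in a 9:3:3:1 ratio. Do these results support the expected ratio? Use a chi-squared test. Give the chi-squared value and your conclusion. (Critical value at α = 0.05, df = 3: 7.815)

1.866; consistent

Total ratio parts = 16. Expected numbers out of 725:
  black short-haired: 725 × 9/16 = 407.8125
  black long-haired: 725 × 3/16 = 135.9375
  brown short-haired: 725 × 3/16 = 135.9375
  brown long-haired: 725 × 1/16 = 45.3125
χ² = Σ (O − E)² / E
  black short-haired: (391 − 407.8125)² / 407.8125 = 0.6931
  black long-haired: (142 − 135.9375)² / 135.9375 = 0.2704
  brown short-haired: (147 − 135.9375)² / 135.9375 = 0.9003
  brown long-haired: (45 − 45.3125)² / 45.3125 = 0.0022
χ² = 0.6931 + 0.2704 + 0.9003 + 0.0022 = 1.866
Degrees of freedom = 4 − 1 = 3; critical value at α = 0.05 is 7.815.
Since 1.866 < 7.815, we fail to reject the null hypothesis — the data are consistent with the 9:3:3:1 ratio.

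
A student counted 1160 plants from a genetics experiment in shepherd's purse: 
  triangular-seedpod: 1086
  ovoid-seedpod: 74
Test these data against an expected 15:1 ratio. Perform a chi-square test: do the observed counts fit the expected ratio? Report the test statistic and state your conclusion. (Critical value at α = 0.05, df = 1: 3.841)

0.033; consistent

Under the 15:1 hypothesis (Σ ratio = 16, N = 1160):
  triangular-seedpod: 1160 × 15/16 = 1087.5
  ovoid-seedpod: 1160 × 1/16 = 72.5
χ² = Σ (O − E)² / E
  triangular-seedpod: (1086 − 1087.5)² / 1087.5 = 0.0021
  ovoid-seedpod: (74 − 72.5)² / 72.5 = 0.0310
χ² = 0.0021 + 0.0310 = 0.0331 ≈ 0.033
Degrees of freedom = 2 − 1 = 1; critical value at α = 0.05 is 3.841.
Since 0.033 < 3.841, we fail to reject the null hypothesis — the data are consistent with the 15:1 ratio.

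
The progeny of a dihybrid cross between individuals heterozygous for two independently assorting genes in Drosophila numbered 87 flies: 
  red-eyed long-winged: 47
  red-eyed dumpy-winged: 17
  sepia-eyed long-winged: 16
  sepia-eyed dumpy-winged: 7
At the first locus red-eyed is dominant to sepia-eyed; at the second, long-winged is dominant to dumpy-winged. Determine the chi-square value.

0.561

A dihybrid F₂ with independent assortment and complete dominance at both loci gives a 9:3:3:1 phenotypic ratio.
The 9:3:3:1 ratio has 16 parts, so with N = 87 the expected counts are:
  red-eyed long-winged: 87 × 9/16 = 48.9375
  red-eyed dumpy-winged: 87 × 3/16 = 16.3125
  sepia-eyed long-winged: 87 × 3/16 = 16.3125
  sepia-eyed dumpy-winged: 87 × 1/16 = 5.4375
χ² = Σ (O − E)² / E
  red-eyed long-winged: (47 − 48.9375)² / 48.9375 = 0.0767
  red-eyed dumpy-winged: (17 − 16.3125)² / 16.3125 = 0.0290
  sepia-eyed long-winged: (16 − 16.3125)² / 16.3125 = 0.0060
  sepia-eyed dumpy-winged: (7 − 5.4375)² / 5.4375 = 0.4490
χ² = 0.0767 + 0.0290 + 0.0060 + 0.4490 = 0.5607 ≈ 0.561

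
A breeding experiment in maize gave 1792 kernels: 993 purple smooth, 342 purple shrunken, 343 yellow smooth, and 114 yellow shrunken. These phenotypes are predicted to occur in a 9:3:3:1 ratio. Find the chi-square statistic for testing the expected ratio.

Under the 9:3:3:1 hypothesis (Σ ratio = 16, N = 1792):
  purple smooth: 1792 × 9/16 = 1008
  purple shrunken: 1792 × 3/16 = 336
  yellow smooth: 1792 × 3/16 = 336
  yellow shrunken: 1792 × 1/16 = 112
χ² = Σ (O − E)² / E
  purple smooth: (993 − 1008)² / 1008 = 0.2232
  purple shrunken: (342 − 336)² / 336 = 0.1071
  yellow smooth: (343 − 336)² / 336 = 0.1458
  yellow shrunken: (114 − 112)² / 112 = 0.0357
χ² = 0.2232 + 0.1071 + 0.1458 + 0.0357 = 0.5118 ≈ 0.512

0.512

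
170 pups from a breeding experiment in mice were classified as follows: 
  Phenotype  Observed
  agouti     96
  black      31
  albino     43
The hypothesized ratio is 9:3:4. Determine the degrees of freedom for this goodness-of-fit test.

A goodness-of-fit test with 3 phenotype classes has df = 3 − 1 = 2.

2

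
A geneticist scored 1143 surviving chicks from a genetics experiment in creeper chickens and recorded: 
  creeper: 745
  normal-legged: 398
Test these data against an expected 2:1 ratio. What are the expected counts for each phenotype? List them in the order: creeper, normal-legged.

The 2:1 ratio has 3 parts, so with N = 1143 the expected counts are:
  creeper: 1143 × 2/3 = 762
  normal-legged: 1143 × 1/3 = 381

762, 381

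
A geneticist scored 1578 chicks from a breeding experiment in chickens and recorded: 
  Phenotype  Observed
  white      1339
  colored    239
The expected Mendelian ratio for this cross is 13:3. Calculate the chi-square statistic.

13.456

The 13:3 ratio has 16 parts, so with N = 1578 the expected counts are:
  white: 1578 × 13/16 = 1282.125
  colored: 1578 × 3/16 = 295.875
χ² = Σ (O − E)² / E
  white: (1339 − 1282.125)² / 1282.125 = 2.5230
  colored: (239 − 295.875)² / 295.875 = 10.9329
χ² = 2.5230 + 10.9329 = 13.4559 ≈ 13.456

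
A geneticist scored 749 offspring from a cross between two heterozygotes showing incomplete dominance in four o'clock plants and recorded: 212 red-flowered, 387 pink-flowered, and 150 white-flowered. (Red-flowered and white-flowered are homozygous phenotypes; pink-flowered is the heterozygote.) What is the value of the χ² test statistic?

With incomplete dominance, a heterozygote × heterozygote cross gives a 1:2:1 phenotypic ratio.
Total ratio parts = 4. Expected numbers out of 749:
  red-flowered: 749 × 1/4 = 187.25
  pink-flowered: 749 × 2/4 = 374.5
  white-flowered: 749 × 1/4 = 187.25
χ² = Σ (O − E)² / E
  red-flowered: (212 − 187.25)² / 187.25 = 3.2714
  pink-flowered: (387 − 374.5)² / 374.5 = 0.4172
  white-flowered: (150 − 187.25)² / 187.25 = 7.4102
χ² = 3.2714 + 0.4172 + 7.4102 = 11.0988 ≈ 11.099

11.099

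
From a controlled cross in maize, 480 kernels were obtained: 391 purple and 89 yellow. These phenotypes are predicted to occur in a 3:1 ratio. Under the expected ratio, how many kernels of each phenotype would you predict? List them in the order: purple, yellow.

360, 120

Total ratio parts = 4. Expected numbers out of 480:
  purple: 480 × 3/4 = 360
  yellow: 480 × 1/4 = 120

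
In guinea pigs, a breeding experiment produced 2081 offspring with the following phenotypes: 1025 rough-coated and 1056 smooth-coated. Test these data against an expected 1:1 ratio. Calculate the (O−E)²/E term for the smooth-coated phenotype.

The 1:1 ratio has 2 parts, so with N = 2081 the expected counts are:
  rough-coated: 2081 × 1/2 = 1040.5
  smooth-coated: 2081 × 1/2 = 1040.5
Contribution of smooth-coated: (1056 − 1040.5)² / 1040.5 = 0.2309

0.231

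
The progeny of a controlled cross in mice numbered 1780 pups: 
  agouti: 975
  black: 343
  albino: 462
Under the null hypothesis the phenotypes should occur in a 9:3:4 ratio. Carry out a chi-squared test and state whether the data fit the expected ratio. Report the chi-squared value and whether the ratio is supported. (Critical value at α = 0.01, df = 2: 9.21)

Total ratio parts = 16. Expected numbers out of 1780:
  agouti: 1780 × 9/16 = 1001.25
  black: 1780 × 3/16 = 333.75
  albino: 1780 × 4/16 = 445
χ² = Σ (O − E)² / E
  agouti: (975 − 1001.25)² / 1001.25 = 0.6882
  black: (343 − 333.75)² / 333.75 = 0.2564
  albino: (462 − 445)² / 445 = 0.6494
χ² = 0.6882 + 0.2564 + 0.6494 = 1.594
Degrees of freedom = 3 − 1 = 2; critical value at α = 0.01 is 9.21.
Since 1.594 < 9.21, we fail to reject the null hypothesis — the data are consistent with the 9:3:4 ratio.

1.594; consistent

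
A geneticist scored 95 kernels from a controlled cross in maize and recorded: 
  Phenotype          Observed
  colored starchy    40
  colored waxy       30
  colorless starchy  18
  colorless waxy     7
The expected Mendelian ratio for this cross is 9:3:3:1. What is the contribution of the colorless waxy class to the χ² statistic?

0.190

The 9:3:3:1 ratio has 16 parts, so with N = 95 the expected counts are:
  colored starchy: 95 × 9/16 = 53.4375
  colored waxy: 95 × 3/16 = 17.8125
  colorless starchy: 95 × 3/16 = 17.8125
  colorless waxy: 95 × 1/16 = 5.9375
Contribution of colorless waxy: (7 − 5.9375)² / 5.9375 = 0.1901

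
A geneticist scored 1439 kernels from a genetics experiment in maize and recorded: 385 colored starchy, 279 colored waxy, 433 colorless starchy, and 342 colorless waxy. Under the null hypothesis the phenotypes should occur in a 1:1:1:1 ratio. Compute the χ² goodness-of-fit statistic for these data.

35.688

Under the 1:1:1:1 hypothesis (Σ ratio = 4, N = 1439):
  colored starchy: 1439 × 1/4 = 359.75
  colored waxy: 1439 × 1/4 = 359.75
  colorless starchy: 1439 × 1/4 = 359.75
  colorless waxy: 1439 × 1/4 = 359.75
χ² = Σ (O − E)² / E
  colored starchy: (385 − 359.75)² / 359.75 = 1.7722
  colored waxy: (279 − 359.75)² / 359.75 = 18.1253
  colorless starchy: (433 − 359.75)² / 359.75 = 14.9147
  colorless waxy: (342 − 359.75)² / 359.75 = 0.8758
χ² = 1.7722 + 18.1253 + 14.9147 + 0.8758 = 35.688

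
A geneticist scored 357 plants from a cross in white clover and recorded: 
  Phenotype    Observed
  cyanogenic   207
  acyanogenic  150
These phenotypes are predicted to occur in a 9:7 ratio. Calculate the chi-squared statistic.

0.436

Total ratio parts = 16. Expected numbers out of 357:
  cyanogenic: 357 × 9/16 = 200.8125
  acyanogenic: 357 × 7/16 = 156.1875
χ² = Σ (O − E)² / E
  cyanogenic: (207 − 200.8125)² / 200.8125 = 0.1907
  acyanogenic: (150 − 156.1875)² / 156.1875 = 0.2451
χ² = 0.1907 + 0.2451 = 0.4358 ≈ 0.436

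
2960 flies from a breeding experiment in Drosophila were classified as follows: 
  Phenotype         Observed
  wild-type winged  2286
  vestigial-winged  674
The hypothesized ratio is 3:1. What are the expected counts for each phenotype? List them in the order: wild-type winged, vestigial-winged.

Total ratio parts = 4. Expected numbers out of 2960:
  wild-type winged: 2960 × 3/4 = 2220
  vestigial-winged: 2960 × 1/4 = 740

2220, 740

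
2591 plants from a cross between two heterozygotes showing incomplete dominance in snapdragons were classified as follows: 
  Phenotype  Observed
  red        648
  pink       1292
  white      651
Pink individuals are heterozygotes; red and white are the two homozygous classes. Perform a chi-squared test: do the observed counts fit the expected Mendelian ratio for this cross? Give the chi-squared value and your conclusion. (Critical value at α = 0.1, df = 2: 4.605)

0.026; consistent

With incomplete dominance, a heterozygote × heterozygote cross gives a 1:2:1 phenotypic ratio.
Under the 1:2:1 hypothesis (Σ ratio = 4, N = 2591):
  red: 2591 × 1/4 = 647.75
  pink: 2591 × 2/4 = 1295.5
  white: 2591 × 1/4 = 647.75
χ² = Σ (O − E)² / E
  red: (648 − 647.75)² / 647.75 = 0.0001
  pink: (1292 − 1295.5)² / 1295.5 = 0.0095
  white: (651 − 647.75)² / 647.75 = 0.0163
χ² = 0.0001 + 0.0095 + 0.0163 = 0.0259 ≈ 0.026
Degrees of freedom = 3 − 1 = 2; critical value at α = 0.1 is 4.605.
Since 0.026 < 4.605, we fail to reject the null hypothesis — the data are consistent with the 1:2:1 ratio.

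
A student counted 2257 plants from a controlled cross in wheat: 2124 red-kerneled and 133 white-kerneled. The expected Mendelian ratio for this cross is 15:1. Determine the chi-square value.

0.492

Under the 15:1 hypothesis (Σ ratio = 16, N = 2257):
  red-kerneled: 2257 × 15/16 = 2115.9375
  white-kerneled: 2257 × 1/16 = 141.0625
χ² = Σ (O − E)² / E
  red-kerneled: (2124 − 2115.9375)² / 2115.9375 = 0.0307
  white-kerneled: (133 − 141.0625)² / 141.0625 = 0.4608
χ² = 0.0307 + 0.4608 = 0.4915 ≈ 0.492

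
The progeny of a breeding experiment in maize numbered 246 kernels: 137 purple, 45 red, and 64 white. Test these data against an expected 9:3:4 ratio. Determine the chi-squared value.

Expected counts for N = 246 under a 9:3:4 ratio (total parts = 16):
  purple: 246 × 9/16 = 138.375
  red: 246 × 3/16 = 46.125
  white: 246 × 4/16 = 61.5
χ² = Σ (O − E)² / E
  purple: (137 − 138.375)² / 138.375 = 0.0137
  red: (45 − 46.125)² / 46.125 = 0.0274
  white: (64 − 61.5)² / 61.5 = 0.1016
χ² = 0.0137 + 0.0274 + 0.1016 = 0.1427 ≈ 0.143

0.143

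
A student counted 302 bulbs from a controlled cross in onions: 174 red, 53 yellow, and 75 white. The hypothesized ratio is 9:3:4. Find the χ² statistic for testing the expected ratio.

Expected counts for N = 302 under a 9:3:4 ratio (total parts = 16):
  red: 302 × 9/16 = 169.875
  yellow: 302 × 3/16 = 56.625
  white: 302 × 4/16 = 75.5
χ² = Σ (O − E)² / E
  red: (174 − 169.875)² / 169.875 = 0.1002
  yellow: (53 − 56.625)² / 56.625 = 0.2321
  white: (75 − 75.5)² / 75.5 = 0.0033
χ² = 0.1002 + 0.2321 + 0.0033 = 0.3356 ≈ 0.336

0.336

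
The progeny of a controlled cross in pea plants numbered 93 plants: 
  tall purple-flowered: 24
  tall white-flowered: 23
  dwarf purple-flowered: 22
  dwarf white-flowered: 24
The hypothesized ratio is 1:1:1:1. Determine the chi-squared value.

The 1:1:1:1 ratio has 4 parts, so with N = 93 the expected counts are:
  tall purple-flowered: 93 × 1/4 = 23.25
  tall white-flowered: 93 × 1/4 = 23.25
  dwarf purple-flowered: 93 × 1/4 = 23.25
  dwarf white-flowered: 93 × 1/4 = 23.25
χ² = Σ (O − E)² / E
  tall purple-flowered: (24 − 23.25)² / 23.25 = 0.0242
  tall white-flowered: (23 − 23.25)² / 23.25 = 0.0027
  dwarf purple-flowered: (22 − 23.25)² / 23.25 = 0.0672
  dwarf white-flowered: (24 − 23.25)² / 23.25 = 0.0242
χ² = 0.0242 + 0.0027 + 0.0672 + 0.0242 = 0.1183 ≈ 0.118

0.118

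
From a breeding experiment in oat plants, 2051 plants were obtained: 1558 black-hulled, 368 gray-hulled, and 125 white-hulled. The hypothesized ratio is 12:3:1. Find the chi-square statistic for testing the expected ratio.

1.046

Under the 12:3:1 hypothesis (Σ ratio = 16, N = 2051):
  black-hulled: 2051 × 12/16 = 1538.25
  gray-hulled: 2051 × 3/16 = 384.5625
  white-hulled: 2051 × 1/16 = 128.1875
χ² = Σ (O − E)² / E
  black-hulled: (1558 − 1538.25)² / 1538.25 = 0.2536
  gray-hulled: (368 − 384.5625)² / 384.5625 = 0.7133
  white-hulled: (125 − 128.1875)² / 128.1875 = 0.0793
χ² = 0.2536 + 0.7133 + 0.0793 = 1.0462 ≈ 1.046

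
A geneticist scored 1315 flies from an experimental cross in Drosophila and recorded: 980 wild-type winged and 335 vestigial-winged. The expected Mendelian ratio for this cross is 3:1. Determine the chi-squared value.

Under the 3:1 hypothesis (Σ ratio = 4, N = 1315):
  wild-type winged: 1315 × 3/4 = 986.25
  vestigial-winged: 1315 × 1/4 = 328.75
χ² = Σ (O − E)² / E
  wild-type winged: (980 − 986.25)² / 986.25 = 0.0396
  vestigial-winged: (335 − 328.75)² / 328.75 = 0.1188
χ² = 0.0396 + 0.1188 = 0.1584 ≈ 0.158

0.158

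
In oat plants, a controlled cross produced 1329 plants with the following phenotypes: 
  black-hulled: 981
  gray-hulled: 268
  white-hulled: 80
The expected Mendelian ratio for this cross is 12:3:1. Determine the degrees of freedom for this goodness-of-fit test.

2

A goodness-of-fit test with 3 phenotype classes has df = 3 − 1 = 2.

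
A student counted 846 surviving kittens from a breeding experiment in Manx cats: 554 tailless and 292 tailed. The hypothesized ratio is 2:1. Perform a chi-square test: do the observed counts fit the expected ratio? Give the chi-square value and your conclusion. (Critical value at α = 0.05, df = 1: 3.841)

0.532; consistent

Total ratio parts = 3. Expected numbers out of 846:
  tailless: 846 × 2/3 = 564
  tailed: 846 × 1/3 = 282
χ² = Σ (O − E)² / E
  tailless: (554 − 564)² / 564 = 0.1773
  tailed: (292 − 282)² / 282 = 0.3546
χ² = 0.1773 + 0.3546 = 0.5319 ≈ 0.532
Degrees of freedom = 2 − 1 = 1; critical value at α = 0.05 is 3.841.
Since 0.532 < 3.841, we fail to reject the null hypothesis — the data are consistent with the 2:1 ratio.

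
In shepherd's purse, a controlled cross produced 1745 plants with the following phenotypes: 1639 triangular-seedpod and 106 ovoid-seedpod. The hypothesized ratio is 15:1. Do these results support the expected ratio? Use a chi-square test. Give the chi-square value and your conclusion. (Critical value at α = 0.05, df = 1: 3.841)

0.092; consistent

Total ratio parts = 16. Expected numbers out of 1745:
  triangular-seedpod: 1745 × 15/16 = 1635.9375
  ovoid-seedpod: 1745 × 1/16 = 109.0625
χ² = Σ (O − E)² / E
  triangular-seedpod: (1639 − 1635.9375)² / 1635.9375 = 0.0057
  ovoid-seedpod: (106 − 109.0625)² / 109.0625 = 0.0860
χ² = 0.0057 + 0.0860 = 0.0917 ≈ 0.092
Degrees of freedom = 2 − 1 = 1; critical value at α = 0.05 is 3.841.
Since 0.092 < 3.841, we fail to reject the null hypothesis — the data are consistent with the 15:1 ratio.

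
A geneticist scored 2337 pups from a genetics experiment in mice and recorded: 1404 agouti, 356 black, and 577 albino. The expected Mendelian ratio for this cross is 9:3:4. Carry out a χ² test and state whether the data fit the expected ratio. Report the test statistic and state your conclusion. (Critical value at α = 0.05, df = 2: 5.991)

21.590; not consistent

Total ratio parts = 16. Expected numbers out of 2337:
  agouti: 2337 × 9/16 = 1314.5625
  black: 2337 × 3/16 = 438.1875
  albino: 2337 × 4/16 = 584.25
χ² = Σ (O − E)² / E
  agouti: (1404 − 1314.5625)² / 1314.5625 = 6.0850
  black: (356 − 438.1875)² / 438.1875 = 15.4153
  albino: (577 − 584.25)² / 584.25 = 0.0900
χ² = 6.0850 + 15.4153 + 0.0900 = 21.5903 ≈ 21.590
Degrees of freedom = 3 − 1 = 2; critical value at α = 0.05 is 5.991.
Since 21.590 > 5.991, we reject the null hypothesis — the data do not fit the 9:3:4 ratio.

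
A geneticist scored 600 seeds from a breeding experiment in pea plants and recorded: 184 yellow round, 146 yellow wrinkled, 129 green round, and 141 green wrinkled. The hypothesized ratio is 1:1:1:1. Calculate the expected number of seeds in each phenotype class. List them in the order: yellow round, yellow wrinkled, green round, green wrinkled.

Expected counts for N = 600 under a 1:1:1:1 ratio (total parts = 4):
  yellow round: 600 × 1/4 = 150
  yellow wrinkled: 600 × 1/4 = 150
  green round: 600 × 1/4 = 150
  green wrinkled: 600 × 1/4 = 150

150, 150, 150, 150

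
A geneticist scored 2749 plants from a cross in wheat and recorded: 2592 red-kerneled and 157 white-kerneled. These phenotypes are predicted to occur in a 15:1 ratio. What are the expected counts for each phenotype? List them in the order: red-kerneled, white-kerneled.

The 15:1 ratio has 16 parts, so with N = 2749 the expected counts are:
  red-kerneled: 2749 × 15/16 = 2577.1875
  white-kerneled: 2749 × 1/16 = 171.8125

2577.1875, 171.8125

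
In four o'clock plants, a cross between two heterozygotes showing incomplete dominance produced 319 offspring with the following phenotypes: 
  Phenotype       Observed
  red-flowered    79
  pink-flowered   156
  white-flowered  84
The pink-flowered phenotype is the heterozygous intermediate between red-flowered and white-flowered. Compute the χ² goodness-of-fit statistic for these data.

0.310

With incomplete dominance, a heterozygote × heterozygote cross gives a 1:2:1 phenotypic ratio.
The 1:2:1 ratio has 4 parts, so with N = 319 the expected counts are:
  red-flowered: 319 × 1/4 = 79.75
  pink-flowered: 319 × 2/4 = 159.5
  white-flowered: 319 × 1/4 = 79.75
χ² = Σ (O − E)² / E
  red-flowered: (79 − 79.75)² / 79.75 = 0.0071
  pink-flowered: (156 − 159.5)² / 159.5 = 0.0768
  white-flowered: (84 − 79.75)² / 79.75 = 0.2265
χ² = 0.0071 + 0.0768 + 0.2265 = 0.3104 ≈ 0.310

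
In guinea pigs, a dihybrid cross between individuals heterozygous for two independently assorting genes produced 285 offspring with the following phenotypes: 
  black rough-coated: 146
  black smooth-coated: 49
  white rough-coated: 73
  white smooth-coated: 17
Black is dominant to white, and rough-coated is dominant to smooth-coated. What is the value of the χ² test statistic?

A dihybrid F₂ with independent assortment and complete dominance at both loci gives a 9:3:3:1 phenotypic ratio.
Under the 9:3:3:1 hypothesis (Σ ratio = 16, N = 285):
  black rough-coated: 285 × 9/16 = 160.3125
  black smooth-coated: 285 × 3/16 = 53.4375
  white rough-coated: 285 × 3/16 = 53.4375
  white smooth-coated: 285 × 1/16 = 17.8125
χ² = Σ (O − E)² / E
  black rough-coated: (146 − 160.3125)² / 160.3125 = 1.2778
  black smooth-coated: (49 − 53.4375)² / 53.4375 = 0.3685
  white rough-coated: (73 − 53.4375)² / 53.4375 = 7.1615
  white smooth-coated: (17 − 17.8125)² / 17.8125 = 0.0371
χ² = 1.2778 + 0.3685 + 7.1615 + 0.0371 = 8.8449 ≈ 8.845

8.845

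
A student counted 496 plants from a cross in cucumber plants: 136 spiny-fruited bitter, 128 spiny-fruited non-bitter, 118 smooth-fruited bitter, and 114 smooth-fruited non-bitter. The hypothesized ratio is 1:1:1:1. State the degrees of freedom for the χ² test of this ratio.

A goodness-of-fit test with 4 phenotype classes has df = 4 − 1 = 3.

3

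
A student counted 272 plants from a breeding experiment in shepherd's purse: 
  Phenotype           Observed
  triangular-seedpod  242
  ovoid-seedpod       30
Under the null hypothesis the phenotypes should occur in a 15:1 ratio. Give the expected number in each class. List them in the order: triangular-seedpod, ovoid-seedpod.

255, 17

Expected counts for N = 272 under a 15:1 ratio (total parts = 16):
  triangular-seedpod: 272 × 15/16 = 255
  ovoid-seedpod: 272 × 1/16 = 17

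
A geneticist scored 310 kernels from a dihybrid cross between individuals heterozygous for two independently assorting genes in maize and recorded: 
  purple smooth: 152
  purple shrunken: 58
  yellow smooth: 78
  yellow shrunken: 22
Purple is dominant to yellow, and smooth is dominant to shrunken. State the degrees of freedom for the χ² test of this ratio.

3

A dihybrid F₂ with independent assortment and complete dominance at both loci gives a 9:3:3:1 phenotypic ratio.
A goodness-of-fit test with 4 phenotype classes has df = 4 − 1 = 3.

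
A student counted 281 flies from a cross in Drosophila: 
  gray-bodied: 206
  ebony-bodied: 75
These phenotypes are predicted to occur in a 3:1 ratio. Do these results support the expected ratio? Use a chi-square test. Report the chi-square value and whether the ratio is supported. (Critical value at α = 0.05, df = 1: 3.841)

0.428; consistent

The 3:1 ratio has 4 parts, so with N = 281 the expected counts are:
  gray-bodied: 281 × 3/4 = 210.75
  ebony-bodied: 281 × 1/4 = 70.25
χ² = Σ (O − E)² / E
  gray-bodied: (206 − 210.75)² / 210.75 = 0.1071
  ebony-bodied: (75 − 70.25)² / 70.25 = 0.3212
χ² = 0.1071 + 0.3212 = 0.4283 ≈ 0.428
Degrees of freedom = 2 − 1 = 1; critical value at α = 0.05 is 3.841.
Since 0.428 < 3.841, we fail to reject the null hypothesis — the data are consistent with the 3:1 ratio.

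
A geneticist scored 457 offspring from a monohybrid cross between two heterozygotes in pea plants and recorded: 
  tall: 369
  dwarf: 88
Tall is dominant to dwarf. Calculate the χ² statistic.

8.042

For a monohybrid cross between heterozygotes with complete dominance, the expected phenotypic ratio is 3:1.
Under the 3:1 hypothesis (Σ ratio = 4, N = 457):
  tall: 457 × 3/4 = 342.75
  dwarf: 457 × 1/4 = 114.25
χ² = Σ (O − E)² / E
  tall: (369 − 342.75)² / 342.75 = 2.0104
  dwarf: (88 − 114.25)² / 114.25 = 6.0312
χ² = 2.0104 + 6.0312 = 8.0416 ≈ 8.042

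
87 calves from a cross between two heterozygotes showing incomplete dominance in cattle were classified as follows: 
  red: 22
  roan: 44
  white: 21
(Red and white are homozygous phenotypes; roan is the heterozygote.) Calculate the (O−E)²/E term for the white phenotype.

0.026

With incomplete dominance, a heterozygote × heterozygote cross gives a 1:2:1 phenotypic ratio.
Expected counts for N = 87 under a 1:2:1 ratio (total parts = 4):
  red: 87 × 1/4 = 21.75
  roan: 87 × 2/4 = 43.5
  white: 87 × 1/4 = 21.75
Contribution of white: (21 − 21.75)² / 21.75 = 0.0259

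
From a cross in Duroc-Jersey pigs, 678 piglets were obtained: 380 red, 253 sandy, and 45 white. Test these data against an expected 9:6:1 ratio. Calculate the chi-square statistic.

Expected counts for N = 678 under a 9:6:1 ratio (total parts = 16):
  red: 678 × 9/16 = 381.375
  sandy: 678 × 6/16 = 254.25
  white: 678 × 1/16 = 42.375
χ² = Σ (O − E)² / E
  red: (380 − 381.375)² / 381.375 = 0.0050
  sandy: (253 − 254.25)² / 254.25 = 0.0061
  white: (45 − 42.375)² / 42.375 = 0.1626
χ² = 0.0050 + 0.0061 + 0.1626 = 0.1737 ≈ 0.174

0.174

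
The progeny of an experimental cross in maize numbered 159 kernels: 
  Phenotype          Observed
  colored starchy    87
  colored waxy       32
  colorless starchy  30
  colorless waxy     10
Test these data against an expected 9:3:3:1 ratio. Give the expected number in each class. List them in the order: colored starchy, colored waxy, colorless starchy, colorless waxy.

Expected counts for N = 159 under a 9:3:3:1 ratio (total parts = 16):
  colored starchy: 159 × 9/16 = 89.4375
  colored waxy: 159 × 3/16 = 29.8125
  colorless starchy: 159 × 3/16 = 29.8125
  colorless waxy: 159 × 1/16 = 9.9375

89.4375, 29.8125, 29.8125, 9.9375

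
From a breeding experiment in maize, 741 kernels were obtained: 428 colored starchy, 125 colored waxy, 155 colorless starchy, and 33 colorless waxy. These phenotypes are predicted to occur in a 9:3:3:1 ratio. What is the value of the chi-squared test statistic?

The 9:3:3:1 ratio has 16 parts, so with N = 741 the expected counts are:
  colored starchy: 741 × 9/16 = 416.8125
  colored waxy: 741 × 3/16 = 138.9375
  colorless starchy: 741 × 3/16 = 138.9375
  colorless waxy: 741 × 1/16 = 46.3125
χ² = Σ (O − E)² / E
  colored starchy: (428 − 416.8125)² / 416.8125 = 0.3003
  colored waxy: (125 − 138.9375)² / 138.9375 = 1.3981
  colorless starchy: (155 − 138.9375)² / 138.9375 = 1.8570
  colorless waxy: (33 − 46.3125)² / 46.3125 = 3.8267
χ² = 0.3003 + 1.3981 + 1.8570 + 3.8267 = 7.3821 ≈ 7.382

7.382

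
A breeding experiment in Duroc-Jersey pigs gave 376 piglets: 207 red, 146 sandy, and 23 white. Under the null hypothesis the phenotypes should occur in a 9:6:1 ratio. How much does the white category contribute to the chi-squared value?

Under the 9:6:1 hypothesis (Σ ratio = 16, N = 376):
  red: 376 × 9/16 = 211.5
  sandy: 376 × 6/16 = 141
  white: 376 × 1/16 = 23.5
Contribution of white: (23 − 23.5)² / 23.5 = 0.0106

0.011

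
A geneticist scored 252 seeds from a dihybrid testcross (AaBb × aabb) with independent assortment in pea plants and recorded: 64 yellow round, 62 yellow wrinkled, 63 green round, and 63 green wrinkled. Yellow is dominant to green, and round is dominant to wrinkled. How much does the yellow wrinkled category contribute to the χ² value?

A dihybrid testcross with independent assortment gives a 1:1:1:1 ratio.
Total ratio parts = 4. Expected numbers out of 252:
  yellow round: 252 × 1/4 = 63
  yellow wrinkled: 252 × 1/4 = 63
  green round: 252 × 1/4 = 63
  green wrinkled: 252 × 1/4 = 63
Contribution of yellow wrinkled: (62 − 63)² / 63 = 0.0159

0.016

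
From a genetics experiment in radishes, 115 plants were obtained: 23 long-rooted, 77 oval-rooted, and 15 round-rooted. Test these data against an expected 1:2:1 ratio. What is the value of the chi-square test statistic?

14.339

The 1:2:1 ratio has 4 parts, so with N = 115 the expected counts are:
  long-rooted: 115 × 1/4 = 28.75
  oval-rooted: 115 × 2/4 = 57.5
  round-rooted: 115 × 1/4 = 28.75
χ² = Σ (O − E)² / E
  long-rooted: (23 − 28.75)² / 28.75 = 1.1500
  oval-rooted: (77 − 57.5)² / 57.5 = 6.6130
  round-rooted: (15 − 28.75)² / 28.75 = 6.5761
χ² = 1.1500 + 6.6130 + 6.5761 = 14.3391 ≈ 14.339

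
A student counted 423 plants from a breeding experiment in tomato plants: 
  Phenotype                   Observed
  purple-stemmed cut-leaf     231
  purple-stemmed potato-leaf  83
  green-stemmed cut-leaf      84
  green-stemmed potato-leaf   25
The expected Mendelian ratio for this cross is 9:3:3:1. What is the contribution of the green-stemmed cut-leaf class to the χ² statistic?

0.277

Under the 9:3:3:1 hypothesis (Σ ratio = 16, N = 423):
  purple-stemmed cut-leaf: 423 × 9/16 = 237.9375
  purple-stemmed potato-leaf: 423 × 3/16 = 79.3125
  green-stemmed cut-leaf: 423 × 3/16 = 79.3125
  green-stemmed potato-leaf: 423 × 1/16 = 26.4375
Contribution of green-stemmed cut-leaf: (84 − 79.3125)² / 79.3125 = 0.2770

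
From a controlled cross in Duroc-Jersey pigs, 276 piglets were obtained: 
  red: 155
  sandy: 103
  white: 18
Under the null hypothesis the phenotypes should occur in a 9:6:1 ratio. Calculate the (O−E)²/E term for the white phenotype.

Under the 9:6:1 hypothesis (Σ ratio = 16, N = 276):
  red: 276 × 9/16 = 155.25
  sandy: 276 × 6/16 = 103.5
  white: 276 × 1/16 = 17.25
Contribution of white: (18 − 17.25)² / 17.25 = 0.0326

0.033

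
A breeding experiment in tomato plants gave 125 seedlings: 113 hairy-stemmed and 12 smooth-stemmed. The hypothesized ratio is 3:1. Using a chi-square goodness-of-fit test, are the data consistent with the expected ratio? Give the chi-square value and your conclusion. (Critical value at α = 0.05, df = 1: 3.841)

The 3:1 ratio has 4 parts, so with N = 125 the expected counts are:
  hairy-stemmed: 125 × 3/4 = 93.75
  smooth-stemmed: 125 × 1/4 = 31.25
χ² = Σ (O − E)² / E
  hairy-stemmed: (113 − 93.75)² / 93.75 = 3.9527
  smooth-stemmed: (12 − 31.25)² / 31.25 = 11.8580
χ² = 3.9527 + 11.8580 = 15.8107 ≈ 15.811
Degrees of freedom = 2 − 1 = 1; critical value at α = 0.05 is 3.841.
Since 15.811 > 3.841, we reject the null hypothesis — the data do not fit the 3:1 ratio.

15.811; not consistent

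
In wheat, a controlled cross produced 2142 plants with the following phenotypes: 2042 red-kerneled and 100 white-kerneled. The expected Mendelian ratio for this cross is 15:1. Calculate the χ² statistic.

9.143

Total ratio parts = 16. Expected numbers out of 2142:
  red-kerneled: 2142 × 15/16 = 2008.125
  white-kerneled: 2142 × 1/16 = 133.875
χ² = Σ (O − E)² / E
  red-kerneled: (2042 − 2008.125)² / 2008.125 = 0.5714
  white-kerneled: (100 − 133.875)² / 133.875 = 8.5715
χ² = 0.5714 + 8.5715 = 9.1429 ≈ 9.143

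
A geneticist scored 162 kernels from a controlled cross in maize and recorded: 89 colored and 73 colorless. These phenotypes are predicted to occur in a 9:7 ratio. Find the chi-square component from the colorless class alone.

The 9:7 ratio has 16 parts, so with N = 162 the expected counts are:
  colored: 162 × 9/16 = 91.125
  colorless: 162 × 7/16 = 70.875
Contribution of colorless: (73 − 70.875)² / 70.875 = 0.0637

0.064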